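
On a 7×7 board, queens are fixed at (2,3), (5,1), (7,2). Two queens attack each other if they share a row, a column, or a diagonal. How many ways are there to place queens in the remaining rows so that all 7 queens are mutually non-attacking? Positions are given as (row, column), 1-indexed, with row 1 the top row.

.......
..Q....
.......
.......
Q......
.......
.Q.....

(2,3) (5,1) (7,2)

2

Branch on row 1: col 6 → 2; col 7 → 0.
Sum: 2 + 0 = 2.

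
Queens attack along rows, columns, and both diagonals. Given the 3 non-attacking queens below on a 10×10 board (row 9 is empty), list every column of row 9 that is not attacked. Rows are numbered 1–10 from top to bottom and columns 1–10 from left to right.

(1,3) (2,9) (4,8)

columns 1, 4, 5, 6, 7, 10

(1,3) attacks row 9 at column 3.
(2,9) attacks row 9 at column 9 and diagonals 2.
(4,8) attacks row 9 at column 8 and diagonals 3.
Attacked columns: {2, 3, 8, 9}. Safe: {1, 4, 5, 6, 7, 10}.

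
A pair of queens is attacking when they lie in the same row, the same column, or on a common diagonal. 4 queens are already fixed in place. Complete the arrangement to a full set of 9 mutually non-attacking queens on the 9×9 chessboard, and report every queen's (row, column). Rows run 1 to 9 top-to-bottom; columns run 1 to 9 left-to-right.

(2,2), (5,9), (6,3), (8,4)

Row 1: attacked by (2,2)→{1,2,3}; (5,9)→{5,9}; (6,3)→{3,8}; (8,4)→{4}. Safe: 6, 7. Place at column 6.
Row 3: attacked by (1,6)→{4,6,8}; (2,2)→{1,2,3}; (5,9)→{7,9}; (6,3)→{3,6}; (8,4)→{4,9}. Safe: 5. Place at column 5.
Row 4: attacked by (1,6)→{3,6,9}; (2,2)→{2,4}; (3,5)→{4,5,6}; (5,9)→{8,9}; (6,3)→{1,3,5}; (8,4)→{4,8}. Safe: 7. Place at column 7.
Row 7: attacked by (1,6)→{6}; (2,2)→{2,7}; (3,5)→{1,5,9}; (4,7)→{4,7}; (5,9)→{7,9}; (6,3)→{2,3,4}; (8,4)→{3,4,5}. Safe: 8. Place at column 8.
Row 9: attacked by (1,6)→{6}; (2,2)→{2,9}; (3,5)→{5}; (4,7)→{2,7}; (5,9)→{5,9}; (6,3)→{3,6}; (7,8)→{6,8}; (8,4)→{3,4,5}. Safe: 1. Place at column 1.
Columns [6, 2, 5, 7, 9, 3, 8, 4, 1], r−c [-5, 0, -2, -3, -4, 3, -1, 4, 8], r+c [7, 4, 8, 11, 14, 9, 15, 12, 10] are all distinct, so no two queens attack.

(1,6) (2,2) (3,5) (4,7) (5,9) (6,3) (7,8) (8,4) (9,1)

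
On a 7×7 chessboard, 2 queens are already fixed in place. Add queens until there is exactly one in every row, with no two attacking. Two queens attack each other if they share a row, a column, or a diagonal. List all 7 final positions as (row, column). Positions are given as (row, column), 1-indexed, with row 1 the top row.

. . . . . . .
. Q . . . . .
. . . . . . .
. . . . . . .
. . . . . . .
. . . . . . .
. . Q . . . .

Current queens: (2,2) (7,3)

Row 1: attacked by (2,2)→{1,2,3}; (7,3)→{3}. Safe: 4, 5, 6, 7. Place at column 6.
Row 3: attacked by (1,6)→{4,6}; (2,2)→{1,2,3}; (7,3)→{3,7}. Safe: 5. Place at column 5.
Row 4: attacked by (1,6)→{3,6}; (2,2)→{2,4}; (3,5)→{4,5,6}; (7,3)→{3,6}. Safe: 1, 7. Place at column 1.
Row 5: attacked by (1,6)→{2,6}; (2,2)→{2,5}; (3,5)→{3,5,7}; (4,1)→{1,2}; (7,3)→{1,3,5}. Safe: 4. Place at column 4.
Row 6: attacked by (1,6)→{1,6}; (2,2)→{2,6}; (3,5)→{2,5}; (4,1)→{1,3}; (5,4)→{3,4,5}; (7,3)→{2,3,4}. Safe: 7. Place at column 7.
Columns [6, 2, 5, 1, 4, 7, 3], r−c [-5, 0, -2, 3, 1, -1, 4], r+c [7, 4, 8, 5, 9, 13, 10] are all distinct, so no two queens attack.

(1,6) (2,2) (3,5) (4,1) (5,4) (6,7) (7,3)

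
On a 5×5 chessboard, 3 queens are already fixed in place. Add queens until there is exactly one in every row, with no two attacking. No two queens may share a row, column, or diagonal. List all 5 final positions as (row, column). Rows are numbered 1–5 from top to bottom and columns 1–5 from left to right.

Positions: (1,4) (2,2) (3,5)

(1,4) (2,2) (3,5) (4,3) (5,1)

Row 4: attacked by (1,4)→{1,4}; (2,2)→{2,4}; (3,5)→{4,5}. Safe: 3. Place at column 3.
Row 5: attacked by (1,4)→{4}; (2,2)→{2,5}; (3,5)→{3,5}; (4,3)→{2,3,4}. Safe: 1. Place at column 1.
Columns [4, 2, 5, 3, 1], r−c [-3, 0, -2, 1, 4], r+c [5, 4, 8, 7, 6] are all distinct, so no two queens attack.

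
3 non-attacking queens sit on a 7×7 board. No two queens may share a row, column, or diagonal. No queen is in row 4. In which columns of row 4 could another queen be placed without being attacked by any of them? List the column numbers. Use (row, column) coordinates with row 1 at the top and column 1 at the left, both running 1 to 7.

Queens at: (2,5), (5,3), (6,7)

(2,5) attacks row 4 at column 5 and diagonals 3, 7.
(5,3) attacks row 4 at column 3 and diagonals 2, 4.
(6,7) attacks row 4 at column 7 and diagonals 5.
Attacked columns: {2, 3, 4, 5, 7}. Safe: {1, 6}.

columns 1, 6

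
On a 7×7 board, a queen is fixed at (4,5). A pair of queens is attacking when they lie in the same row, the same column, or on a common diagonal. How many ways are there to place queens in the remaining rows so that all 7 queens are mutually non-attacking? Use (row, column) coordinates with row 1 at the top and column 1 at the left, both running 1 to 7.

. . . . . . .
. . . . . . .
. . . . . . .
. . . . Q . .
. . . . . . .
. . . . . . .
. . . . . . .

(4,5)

Branch on row 1: col 1 → 0; col 3 → 1; col 4 → 1; col 6 → 1; col 7 → 1.
Sum: 0 + 1 + 1 + 1 + 1 = 4.

4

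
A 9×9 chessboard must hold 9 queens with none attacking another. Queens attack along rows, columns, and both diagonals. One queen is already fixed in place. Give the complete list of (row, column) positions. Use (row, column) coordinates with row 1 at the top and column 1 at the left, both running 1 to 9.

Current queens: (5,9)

Row 1: attacked by (5,9)→{5,9}. Safe: 1, 2, 3, 4, 6, 7, 8. Place at column 3.
Row 2: attacked by (1,3)→{2,3,4}; (5,9)→{6,9}. Safe: 1, 5, 7, 8. Place at column 8.
Row 3: attacked by (1,3)→{1,3,5}; (2,8)→{7,8,9}; (5,9)→{7,9}. Safe: 2, 4, 6. Place at column 6.
Row 4: attacked by (1,3)→{3,6}; (2,8)→{6,8}; (3,6)→{5,6,7}; (5,9)→{8,9}. Safe: 1, 2, 4. Place at column 1.
Row 6: attacked by (1,3)→{3,8}; (2,8)→{4,8}; (3,6)→{3,6,9}; (4,1)→{1,3}; (5,9)→{8,9}. Safe: 2, 5, 7. Place at column 2.
Row 7: attacked by (1,3)→{3,9}; (2,8)→{3,8}; (3,6)→{2,6}; (4,1)→{1,4}; (5,9)→{7,9}; (6,2)→{1,2,3}. Safe: 5. Place at column 5.
Row 8: attacked by (1,3)→{3}; (2,8)→{2,8}; (3,6)→{1,6}; (4,1)→{1,5}; (5,9)→{6,9}; (6,2)→{2,4}; (7,5)→{4,5,6}. Safe: 7. Place at column 7.
Row 9: attacked by (1,3)→{3}; (2,8)→{1,8}; (3,6)→{6}; (4,1)→{1,6}; (5,9)→{5,9}; (6,2)→{2,5}; (7,5)→{3,5,7}; (8,7)→{6,7,8}. Safe: 4. Place at column 4.
Columns [3, 8, 6, 1, 9, 2, 5, 7, 4], r−c [-2, -6, -3, 3, -4, 4, 2, 1, 5], r+c [4, 10, 9, 5, 14, 8, 12, 15, 13] are all distinct, so no two queens attack.

(1,3) (2,8) (3,6) (4,1) (5,9) (6,2) (7,5) (8,7) (9,4)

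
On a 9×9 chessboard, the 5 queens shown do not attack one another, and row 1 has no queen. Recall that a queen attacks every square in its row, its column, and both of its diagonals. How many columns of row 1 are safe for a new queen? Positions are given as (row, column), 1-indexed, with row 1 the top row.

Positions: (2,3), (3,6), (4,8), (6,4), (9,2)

2

(2,3) attacks row 1 at column 3 and diagonals 2, 4.
(3,6) attacks row 1 at column 6 and diagonals 4, 8.
(4,8) attacks row 1 at column 8 and diagonals 5.
(6,4) attacks row 1 at column 4 and diagonals 9.
(9,2) attacks row 1 at column 2.
Attacked columns: {2, 3, 4, 5, 6, 8, 9}. Safe: {1, 7}.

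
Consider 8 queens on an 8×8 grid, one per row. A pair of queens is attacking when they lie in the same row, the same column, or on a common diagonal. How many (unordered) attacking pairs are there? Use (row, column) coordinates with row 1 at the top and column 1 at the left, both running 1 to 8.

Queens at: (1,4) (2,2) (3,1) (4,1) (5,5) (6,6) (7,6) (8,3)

Same column: (3,1)–(4,1) (column 1); (6,6)–(7,6) (column 6).
Same diagonal: (1,4)–(4,1) (|1−4| = |4−1| = 3); (2,2)–(3,1) (|2−3| = |2−1| = 1); (2,2)–(5,5) (|2−5| = |2−5| = 3); (2,2)–(6,6) (|2−6| = |2−6| = 4); (5,5)–(6,6) (|5−6| = |5−6| = 1).
Total attacking pairs: 7.

7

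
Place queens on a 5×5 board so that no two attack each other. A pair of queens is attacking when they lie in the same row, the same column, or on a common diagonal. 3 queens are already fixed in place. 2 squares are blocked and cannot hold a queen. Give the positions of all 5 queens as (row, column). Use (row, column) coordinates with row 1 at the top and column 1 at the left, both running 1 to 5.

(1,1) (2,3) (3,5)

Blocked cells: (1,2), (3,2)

Row 4: attacked by (1,1)→{1,4}; (2,3)→{1,3,5}; (3,5)→{4,5}. Safe: 2. Place at column 2.
Row 5: attacked by (1,1)→{1,5}; (2,3)→{3}; (3,5)→{3,5}; (4,2)→{1,2,3}. Safe: 4. Place at column 4.
Columns [1, 3, 5, 2, 4], r−c [0, -1, -2, 2, 1], r+c [2, 5, 8, 6, 9] are all distinct, so no two queens attack.

(1,1) (2,3) (3,5) (4,2) (5,4)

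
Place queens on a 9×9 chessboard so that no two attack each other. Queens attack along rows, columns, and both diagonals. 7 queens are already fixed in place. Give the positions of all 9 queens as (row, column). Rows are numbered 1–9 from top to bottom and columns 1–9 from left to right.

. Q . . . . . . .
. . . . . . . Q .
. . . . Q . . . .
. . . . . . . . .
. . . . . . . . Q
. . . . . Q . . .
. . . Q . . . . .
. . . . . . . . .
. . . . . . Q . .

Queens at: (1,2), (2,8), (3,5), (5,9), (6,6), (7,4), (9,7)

(1,2) (2,8) (3,5) (4,3) (5,9) (6,6) (7,4) (8,1) (9,7)

Row 4: attacked by (1,2)→{2,5}; (2,8)→{6,8}; (3,5)→{4,5,6}; (5,9)→{8,9}; (6,6)→{4,6,8}; (7,4)→{1,4,7}; (9,7)→{2,7}. Safe: 3. Place at column 3.
Row 8: attacked by (1,2)→{2,9}; (2,8)→{2,8}; (3,5)→{5}; (4,3)→{3,7}; (5,9)→{6,9}; (6,6)→{4,6,8}; (7,4)→{3,4,5}; (9,7)→{6,7,8}. Safe: 1. Place at column 1.
Columns [2, 8, 5, 3, 9, 6, 4, 1, 7], r−c [-1, -6, -2, 1, -4, 0, 3, 7, 2], r+c [3, 10, 8, 7, 14, 12, 11, 9, 16] are all distinct, so no two queens attack.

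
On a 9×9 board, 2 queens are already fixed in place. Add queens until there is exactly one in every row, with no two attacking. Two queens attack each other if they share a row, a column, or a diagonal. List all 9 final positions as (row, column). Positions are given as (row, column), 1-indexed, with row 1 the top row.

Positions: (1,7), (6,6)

(1,7) (2,1) (3,4) (4,2) (5,8) (6,6) (7,9) (8,3) (9,5)

Row 2: attacked by (1,7)→{6,7,8}; (6,6)→{2,6}. Safe: 1, 3, 4, 5, 9. Place at column 1.
Row 3: attacked by (1,7)→{5,7,9}; (2,1)→{1,2}; (6,6)→{3,6,9}. Safe: 4, 8. Place at column 4.
Row 4: attacked by (1,7)→{4,7}; (2,1)→{1,3}; (3,4)→{3,4,5}; (6,6)→{4,6,8}. Safe: 2, 9. Place at column 2.
Row 5: attacked by (1,7)→{3,7}; (2,1)→{1,4}; (3,4)→{2,4,6}; (4,2)→{1,2,3}; (6,6)→{5,6,7}. Safe: 8, 9. Place at column 8.
Row 7: attacked by (1,7)→{1,7}; (2,1)→{1,6}; (3,4)→{4,8}; (4,2)→{2,5}; (5,8)→{6,8}; (6,6)→{5,6,7}. Safe: 3, 9. Place at column 9.
Row 8: attacked by (1,7)→{7}; (2,1)→{1,7}; (3,4)→{4,9}; (4,2)→{2,6}; (5,8)→{5,8}; (6,6)→{4,6,8}; (7,9)→{8,9}. Safe: 3. Place at column 3.
Row 9: attacked by (1,7)→{7}; (2,1)→{1,8}; (3,4)→{4}; (4,2)→{2,7}; (5,8)→{4,8}; (6,6)→{3,6,9}; (7,9)→{7,9}; (8,3)→{2,3,4}. Safe: 5. Place at column 5.
Columns [7, 1, 4, 2, 8, 6, 9, 3, 5], r−c [-6, 1, -1, 2, -3, 0, -2, 5, 4], r+c [8, 3, 7, 6, 13, 12, 16, 11, 14] are all distinct, so no two queens attack.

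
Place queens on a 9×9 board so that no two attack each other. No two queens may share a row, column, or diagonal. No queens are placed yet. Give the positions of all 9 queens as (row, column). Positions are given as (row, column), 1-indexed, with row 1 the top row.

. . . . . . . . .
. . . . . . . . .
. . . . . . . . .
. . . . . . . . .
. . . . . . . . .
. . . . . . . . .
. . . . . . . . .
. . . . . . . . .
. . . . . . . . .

Row 1: Safe: 1, 2, 3, 4, 5, 6, 7, 8, 9. Place at column 9.
Row 2: attacked by (1,9)→{8,9}. Safe: 1, 2, 3, 4, 5, 6, 7. Place at column 5.
Row 3: attacked by (1,9)→{7,9}; (2,5)→{4,5,6}. Safe: 1, 2, 3, 8. Place at column 1.
Row 4: attacked by (1,9)→{6,9}; (2,5)→{3,5,7}; (3,1)→{1,2}. Safe: 4, 8. Place at column 4.
Row 5: attacked by (1,9)→{5,9}; (2,5)→{2,5,8}; (3,1)→{1,3}; (4,4)→{3,4,5}. Safe: 6, 7. Place at column 6.
Row 6: attacked by (1,9)→{4,9}; (2,5)→{1,5,9}; (3,1)→{1,4}; (4,4)→{2,4,6}; (5,6)→{5,6,7}. Safe: 3, 8. Place at column 8.
Row 7: attacked by (1,9)→{3,9}; (2,5)→{5}; (3,1)→{1,5}; (4,4)→{1,4,7}; (5,6)→{4,6,8}; (6,8)→{7,8,9}. Safe: 2. Place at column 2.
Row 8: attacked by (1,9)→{2,9}; (2,5)→{5}; (3,1)→{1,6}; (4,4)→{4,8}; (5,6)→{3,6,9}; (6,8)→{6,8}; (7,2)→{1,2,3}. Safe: 7. Place at column 7.
Row 9: attacked by (1,9)→{1,9}; (2,5)→{5}; (3,1)→{1,7}; (4,4)→{4,9}; (5,6)→{2,6}; (6,8)→{5,8}; (7,2)→{2,4}; (8,7)→{6,7,8}. Safe: 3. Place at column 3.
Columns [9, 5, 1, 4, 6, 8, 2, 7, 3], r−c [-8, -3, 2, 0, -1, -2, 5, 1, 6], r+c [10, 7, 4, 8, 11, 14, 9, 15, 12] are all distinct, so no two queens attack.

(1,9) (2,5) (3,1) (4,4) (5,6) (6,8) (7,2) (8,7) (9,3)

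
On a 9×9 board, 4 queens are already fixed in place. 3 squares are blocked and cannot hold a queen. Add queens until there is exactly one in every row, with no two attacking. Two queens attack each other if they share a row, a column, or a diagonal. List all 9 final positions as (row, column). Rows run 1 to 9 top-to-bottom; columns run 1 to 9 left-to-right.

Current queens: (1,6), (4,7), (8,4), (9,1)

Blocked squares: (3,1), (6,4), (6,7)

Row 2: attacked by (1,6)→{5,6,7}; (4,7)→{5,7,9}; (8,4)→{4}; (9,1)→{1,8}. Safe: 2, 3. Place at column 2.
Row 3: attacked by (1,6)→{4,6,8}; (2,2)→{1,2,3}; (4,7)→{6,7,8}; (8,4)→{4,9}; (9,1)→{1,7}. Blocked: 1. Safe: 5. Place at column 5.
Row 5: attacked by (1,6)→{2,6}; (2,2)→{2,5}; (3,5)→{3,5,7}; (4,7)→{6,7,8}; (8,4)→{1,4,7}; (9,1)→{1,5}. Safe: 9. Place at column 9.
Row 6: attacked by (1,6)→{1,6}; (2,2)→{2,6}; (3,5)→{2,5,8}; (4,7)→{5,7,9}; (5,9)→{8,9}; (8,4)→{2,4,6}; (9,1)→{1,4}. Blocked: 4,7. Safe: 3. Place at column 3.
Row 7: attacked by (1,6)→{6}; (2,2)→{2,7}; (3,5)→{1,5,9}; (4,7)→{4,7}; (5,9)→{7,9}; (6,3)→{2,3,4}; (8,4)→{3,4,5}; (9,1)→{1,3}. Safe: 8. Place at column 8.
Columns [6, 2, 5, 7, 9, 3, 8, 4, 1], r−c [-5, 0, -2, -3, -4, 3, -1, 4, 8], r+c [7, 4, 8, 11, 14, 9, 15, 12, 10] are all distinct, so no two queens attack.

(1,6) (2,2) (3,5) (4,7) (5,9) (6,3) (7,8) (8,4) (9,1)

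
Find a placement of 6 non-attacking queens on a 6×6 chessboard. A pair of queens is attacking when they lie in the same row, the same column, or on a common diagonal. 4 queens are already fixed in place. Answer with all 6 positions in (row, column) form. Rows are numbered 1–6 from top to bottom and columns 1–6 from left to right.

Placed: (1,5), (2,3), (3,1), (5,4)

Row 4: attacked by (1,5)→{2,5}; (2,3)→{1,3,5}; (3,1)→{1,2}; (5,4)→{3,4,5}. Safe: 6. Place at column 6.
Row 6: attacked by (1,5)→{5}; (2,3)→{3}; (3,1)→{1,4}; (4,6)→{4,6}; (5,4)→{3,4,5}. Safe: 2. Place at column 2.
Columns [5, 3, 1, 6, 4, 2], r−c [-4, -1, 2, -2, 1, 4], r+c [6, 5, 4, 10, 9, 8] are all distinct, so no two queens attack.

(1,5) (2,3) (3,1) (4,6) (5,4) (6,2)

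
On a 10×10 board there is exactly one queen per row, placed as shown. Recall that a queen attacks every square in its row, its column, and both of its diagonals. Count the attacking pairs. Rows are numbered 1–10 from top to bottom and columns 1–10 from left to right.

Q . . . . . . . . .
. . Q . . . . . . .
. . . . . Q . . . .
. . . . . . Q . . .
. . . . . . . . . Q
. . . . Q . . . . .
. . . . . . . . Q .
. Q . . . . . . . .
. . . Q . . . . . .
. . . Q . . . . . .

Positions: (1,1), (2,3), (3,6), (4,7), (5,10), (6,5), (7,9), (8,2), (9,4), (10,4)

Same column: (9,4)–(10,4) (column 4).
Same diagonal: (3,6)–(4,7) (|3−4| = |6−7| = 1); (4,7)–(6,5) (|4−6| = |7−5| = 2); (8,2)–(10,4) (|8−10| = |2−4| = 2).
Total attacking pairs: 4.

4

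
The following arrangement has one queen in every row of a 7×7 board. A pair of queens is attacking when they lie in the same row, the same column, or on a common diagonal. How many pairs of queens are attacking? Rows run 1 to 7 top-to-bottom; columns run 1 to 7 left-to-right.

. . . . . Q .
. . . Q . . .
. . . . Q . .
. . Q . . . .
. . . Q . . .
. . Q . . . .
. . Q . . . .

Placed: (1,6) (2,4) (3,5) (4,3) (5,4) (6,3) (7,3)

8

Same column: (2,4)–(5,4) (column 4); (4,3)–(6,3) (column 3); (4,3)–(7,3) (column 3); (6,3)–(7,3) (column 3).
Same diagonal: (1,6)–(4,3) (|1−4| = |6−3| = 3); (2,4)–(3,5) (|2−3| = |4−5| = 1); (4,3)–(5,4) (|4−5| = |3−4| = 1); (5,4)–(6,3) (|5−6| = |4−3| = 1).
Total attacking pairs: 8.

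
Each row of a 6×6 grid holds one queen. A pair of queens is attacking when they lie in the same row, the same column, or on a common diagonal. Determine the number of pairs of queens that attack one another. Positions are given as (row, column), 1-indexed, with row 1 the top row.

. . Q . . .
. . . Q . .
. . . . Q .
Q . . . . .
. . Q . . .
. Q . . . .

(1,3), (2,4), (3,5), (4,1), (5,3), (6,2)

7

Same column: (1,3)–(5,3) (column 3).
Same diagonal: (1,3)–(2,4) (|1−2| = |3−4| = 1); (1,3)–(3,5) (|1−3| = |3−5| = 2); (2,4)–(3,5) (|2−3| = |4−5| = 1); (3,5)–(5,3) (|3−5| = |5−3| = 2); (3,5)–(6,2) (|3−6| = |5−2| = 3); (5,3)–(6,2) (|5−6| = |3−2| = 1).
Total attacking pairs: 7.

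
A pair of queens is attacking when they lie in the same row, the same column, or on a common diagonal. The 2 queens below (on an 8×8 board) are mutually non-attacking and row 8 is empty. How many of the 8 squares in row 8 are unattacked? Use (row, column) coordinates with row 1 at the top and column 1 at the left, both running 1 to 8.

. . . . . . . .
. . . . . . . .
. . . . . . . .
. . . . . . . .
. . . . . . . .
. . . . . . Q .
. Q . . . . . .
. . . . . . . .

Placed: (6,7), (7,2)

3

(6,7) attacks row 8 at column 7 and diagonals 5.
(7,2) attacks row 8 at column 2 and diagonals 1, 3.
Attacked columns: {1, 2, 3, 5, 7}. Safe: {4, 6, 8}.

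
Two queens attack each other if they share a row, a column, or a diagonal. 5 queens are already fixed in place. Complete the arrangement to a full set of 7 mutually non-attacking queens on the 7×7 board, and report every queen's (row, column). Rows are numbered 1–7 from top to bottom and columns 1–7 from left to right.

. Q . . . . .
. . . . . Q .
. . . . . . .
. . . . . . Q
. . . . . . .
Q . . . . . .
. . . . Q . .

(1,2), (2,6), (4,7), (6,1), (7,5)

Row 3: attacked by (1,2)→{2,4}; (2,6)→{5,6,7}; (4,7)→{6,7}; (6,1)→{1,4}; (7,5)→{1,5}. Safe: 3. Place at column 3.
Row 5: attacked by (1,2)→{2,6}; (2,6)→{3,6}; (3,3)→{1,3,5}; (4,7)→{6,7}; (6,1)→{1,2}; (7,5)→{3,5,7}. Safe: 4. Place at column 4.
Columns [2, 6, 3, 7, 4, 1, 5], r−c [-1, -4, 0, -3, 1, 5, 2], r+c [3, 8, 6, 11, 9, 7, 12] are all distinct, so no two queens attack.

(1,2) (2,6) (3,3) (4,7) (5,4) (6,1) (7,5)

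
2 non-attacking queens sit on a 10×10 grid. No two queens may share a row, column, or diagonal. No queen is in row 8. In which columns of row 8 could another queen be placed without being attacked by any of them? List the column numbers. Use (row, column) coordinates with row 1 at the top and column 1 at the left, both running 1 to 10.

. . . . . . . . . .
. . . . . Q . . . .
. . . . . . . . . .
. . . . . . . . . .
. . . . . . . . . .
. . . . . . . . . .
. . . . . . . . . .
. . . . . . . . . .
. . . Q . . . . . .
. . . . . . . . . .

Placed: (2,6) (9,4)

(2,6) attacks row 8 at column 6.
(9,4) attacks row 8 at column 4 and diagonals 3, 5.
Attacked columns: {3, 4, 5, 6}. Safe: {1, 2, 7, 8, 9, 10}.

columns 1, 2, 7, 8, 9, 10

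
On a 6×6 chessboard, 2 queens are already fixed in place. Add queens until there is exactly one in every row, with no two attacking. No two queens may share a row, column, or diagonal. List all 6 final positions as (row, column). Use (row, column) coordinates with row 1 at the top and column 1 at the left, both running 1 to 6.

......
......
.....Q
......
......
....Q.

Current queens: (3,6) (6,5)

Row 1: attacked by (3,6)→{4,6}; (6,5)→{5}. Safe: 1, 2, 3. Place at column 2.
Row 2: attacked by (1,2)→{1,2,3}; (3,6)→{5,6}; (6,5)→{1,5}. Safe: 4. Place at column 4.
Row 4: attacked by (1,2)→{2,5}; (2,4)→{2,4,6}; (3,6)→{5,6}; (6,5)→{3,5}. Safe: 1. Place at column 1.
Row 5: attacked by (1,2)→{2,6}; (2,4)→{1,4}; (3,6)→{4,6}; (4,1)→{1,2}; (6,5)→{4,5,6}. Safe: 3. Place at column 3.
Columns [2, 4, 6, 1, 3, 5], r−c [-1, -2, -3, 3, 2, 1], r+c [3, 6, 9, 5, 8, 11] are all distinct, so no two queens attack.

(1,2) (2,4) (3,6) (4,1) (5,3) (6,5)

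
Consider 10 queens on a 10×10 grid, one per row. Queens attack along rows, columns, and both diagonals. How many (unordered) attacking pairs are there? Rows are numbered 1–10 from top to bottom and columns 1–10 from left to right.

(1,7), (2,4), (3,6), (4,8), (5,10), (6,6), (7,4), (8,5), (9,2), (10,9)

5

Same column: (2,4)–(7,4) (column 4); (3,6)–(6,6) (column 6).
Same diagonal: (4,8)–(6,6) (|4−6| = |8−6| = 2); (7,4)–(8,5) (|7−8| = |4−5| = 1); (7,4)–(9,2) (|7−9| = |4−2| = 2).
Total attacking pairs: 5.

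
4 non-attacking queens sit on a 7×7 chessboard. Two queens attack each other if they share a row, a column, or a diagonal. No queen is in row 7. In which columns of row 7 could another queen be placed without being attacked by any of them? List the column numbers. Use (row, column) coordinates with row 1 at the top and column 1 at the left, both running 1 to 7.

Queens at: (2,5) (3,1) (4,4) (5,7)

columns 2, 3, 6

(2,5) attacks row 7 at column 5.
(3,1) attacks row 7 at column 1 and diagonals 5.
(4,4) attacks row 7 at column 4 and diagonals 1, 7.
(5,7) attacks row 7 at column 7 and diagonals 5.
Attacked columns: {1, 4, 5, 7}. Safe: {2, 3, 6}.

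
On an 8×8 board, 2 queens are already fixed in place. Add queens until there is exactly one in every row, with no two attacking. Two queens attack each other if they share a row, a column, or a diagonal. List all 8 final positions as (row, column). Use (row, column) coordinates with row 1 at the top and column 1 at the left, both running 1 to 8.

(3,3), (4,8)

Row 1: attacked by (3,3)→{1,3,5}; (4,8)→{5,8}. Safe: 2, 4, 6, 7. Place at column 4.
Row 2: attacked by (1,4)→{3,4,5}; (3,3)→{2,3,4}; (4,8)→{6,8}. Safe: 1, 7. Place at column 7.
Row 5: attacked by (1,4)→{4,8}; (2,7)→{4,7}; (3,3)→{1,3,5}; (4,8)→{7,8}. Safe: 2, 6. Place at column 2.
Row 6: attacked by (1,4)→{4}; (2,7)→{3,7}; (3,3)→{3,6}; (4,8)→{6,8}; (5,2)→{1,2,3}. Safe: 5. Place at column 5.
Row 7: attacked by (1,4)→{4}; (2,7)→{2,7}; (3,3)→{3,7}; (4,8)→{5,8}; (5,2)→{2,4}; (6,5)→{4,5,6}. Safe: 1. Place at column 1.
Row 8: attacked by (1,4)→{4}; (2,7)→{1,7}; (3,3)→{3,8}; (4,8)→{4,8}; (5,2)→{2,5}; (6,5)→{3,5,7}; (7,1)→{1,2}. Safe: 6. Place at column 6.
Columns [4, 7, 3, 8, 2, 5, 1, 6], r−c [-3, -5, 0, -4, 3, 1, 6, 2], r+c [5, 9, 6, 12, 7, 11, 8, 14] are all distinct, so no two queens attack.

(1,4) (2,7) (3,3) (4,8) (5,2) (6,5) (7,1) (8,6)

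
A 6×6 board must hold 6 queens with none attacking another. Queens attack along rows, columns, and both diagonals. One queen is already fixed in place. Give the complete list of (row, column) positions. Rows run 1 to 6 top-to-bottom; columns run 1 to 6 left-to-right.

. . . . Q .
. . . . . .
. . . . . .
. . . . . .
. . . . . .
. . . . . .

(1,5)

(1,5) (2,3) (3,1) (4,6) (5,4) (6,2)

Row 2: attacked by (1,5)→{4,5,6}. Safe: 1, 2, 3. Place at column 3.
Row 3: attacked by (1,5)→{3,5}; (2,3)→{2,3,4}. Safe: 1, 6. Place at column 1.
Row 4: attacked by (1,5)→{2,5}; (2,3)→{1,3,5}; (3,1)→{1,2}. Safe: 4, 6. Place at column 6.
Row 5: attacked by (1,5)→{1,5}; (2,3)→{3,6}; (3,1)→{1,3}; (4,6)→{5,6}. Safe: 2, 4. Place at column 4.
Row 6: attacked by (1,5)→{5}; (2,3)→{3}; (3,1)→{1,4}; (4,6)→{4,6}; (5,4)→{3,4,5}. Safe: 2. Place at column 2.
Columns [5, 3, 1, 6, 4, 2], r−c [-4, -1, 2, -2, 1, 4], r+c [6, 5, 4, 10, 9, 8] are all distinct, so no two queens attack.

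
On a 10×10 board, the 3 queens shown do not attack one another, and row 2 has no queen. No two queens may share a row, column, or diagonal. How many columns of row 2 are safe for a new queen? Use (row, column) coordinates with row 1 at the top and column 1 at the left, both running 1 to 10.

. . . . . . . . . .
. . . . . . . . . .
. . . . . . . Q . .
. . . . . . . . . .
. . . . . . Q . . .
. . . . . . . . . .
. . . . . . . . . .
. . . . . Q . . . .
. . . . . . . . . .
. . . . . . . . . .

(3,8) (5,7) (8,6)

(3,8) attacks row 2 at column 8 and diagonals 7, 9.
(5,7) attacks row 2 at column 7 and diagonals 4, 10.
(8,6) attacks row 2 at column 6.
Attacked columns: {4, 6, 7, 8, 9, 10}. Safe: {1, 2, 3, 5}.

4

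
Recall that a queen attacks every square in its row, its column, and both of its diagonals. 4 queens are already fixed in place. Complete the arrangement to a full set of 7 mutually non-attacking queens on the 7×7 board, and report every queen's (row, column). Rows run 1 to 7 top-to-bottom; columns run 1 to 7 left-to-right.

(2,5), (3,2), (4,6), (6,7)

Row 1: attacked by (2,5)→{4,5,6}; (3,2)→{2,4}; (4,6)→{3,6}; (6,7)→{2,7}. Safe: 1. Place at column 1.
Row 5: attacked by (1,1)→{1,5}; (2,5)→{2,5}; (3,2)→{2,4}; (4,6)→{5,6,7}; (6,7)→{6,7}. Safe: 3. Place at column 3.
Row 7: attacked by (1,1)→{1,7}; (2,5)→{5}; (3,2)→{2,6}; (4,6)→{3,6}; (5,3)→{1,3,5}; (6,7)→{6,7}. Safe: 4. Place at column 4.
Columns [1, 5, 2, 6, 3, 7, 4], r−c [0, -3, 1, -2, 2, -1, 3], r+c [2, 7, 5, 10, 8, 13, 11] are all distinct, so no two queens attack.

(1,1) (2,5) (3,2) (4,6) (5,3) (6,7) (7,4)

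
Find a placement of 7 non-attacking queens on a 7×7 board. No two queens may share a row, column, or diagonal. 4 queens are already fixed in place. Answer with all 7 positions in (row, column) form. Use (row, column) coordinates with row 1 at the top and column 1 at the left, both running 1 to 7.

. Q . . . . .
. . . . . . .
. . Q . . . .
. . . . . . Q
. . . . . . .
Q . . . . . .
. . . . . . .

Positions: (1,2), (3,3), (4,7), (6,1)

(1,2) (2,6) (3,3) (4,7) (5,4) (6,1) (7,5)

Row 2: attacked by (1,2)→{1,2,3}; (3,3)→{2,3,4}; (4,7)→{5,7}; (6,1)→{1,5}. Safe: 6. Place at column 6.
Row 5: attacked by (1,2)→{2,6}; (2,6)→{3,6}; (3,3)→{1,3,5}; (4,7)→{6,7}; (6,1)→{1,2}. Safe: 4. Place at column 4.
Row 7: attacked by (1,2)→{2}; (2,6)→{1,6}; (3,3)→{3,7}; (4,7)→{4,7}; (5,4)→{2,4,6}; (6,1)→{1,2}. Safe: 5. Place at column 5.
Columns [2, 6, 3, 7, 4, 1, 5], r−c [-1, -4, 0, -3, 1, 5, 2], r+c [3, 8, 6, 11, 9, 7, 12] are all distinct, so no two queens attack.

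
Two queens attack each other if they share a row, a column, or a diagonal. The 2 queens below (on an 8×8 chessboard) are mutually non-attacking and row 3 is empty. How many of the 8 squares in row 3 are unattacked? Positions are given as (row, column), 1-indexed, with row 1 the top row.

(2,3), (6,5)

(2,3) attacks row 3 at column 3 and diagonals 2, 4.
(6,5) attacks row 3 at column 5 and diagonals 2, 8.
Attacked columns: {2, 3, 4, 5, 8}. Safe: {1, 6, 7}.

3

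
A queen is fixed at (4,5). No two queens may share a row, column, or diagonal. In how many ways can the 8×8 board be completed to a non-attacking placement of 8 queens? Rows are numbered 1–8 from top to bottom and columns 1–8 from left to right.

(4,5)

Branch on row 1: col 1 → 0; col 3 → 2; col 4 → 4; col 6 → 1; col 7 → 1.
Sum: 0 + 2 + 4 + 1 + 1 = 8.

8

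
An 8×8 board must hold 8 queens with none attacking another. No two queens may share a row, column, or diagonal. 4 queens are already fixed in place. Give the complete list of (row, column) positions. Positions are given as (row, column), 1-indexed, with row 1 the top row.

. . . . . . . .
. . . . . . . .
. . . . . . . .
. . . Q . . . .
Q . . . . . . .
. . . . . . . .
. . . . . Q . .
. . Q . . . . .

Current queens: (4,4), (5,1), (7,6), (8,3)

Row 1: attacked by (4,4)→{1,4,7}; (5,1)→{1,5}; (7,6)→{6}; (8,3)→{3}. Safe: 2, 8. Place at column 2.
Row 2: attacked by (1,2)→{1,2,3}; (4,4)→{2,4,6}; (5,1)→{1,4}; (7,6)→{1,6}; (8,3)→{3}. Safe: 5, 7, 8. Place at column 5.
Row 3: attacked by (1,2)→{2,4}; (2,5)→{4,5,6}; (4,4)→{3,4,5}; (5,1)→{1,3}; (7,6)→{2,6}; (8,3)→{3,8}. Safe: 7. Place at column 7.
Row 6: attacked by (1,2)→{2,7}; (2,5)→{1,5}; (3,7)→{4,7}; (4,4)→{2,4,6}; (5,1)→{1,2}; (7,6)→{5,6,7}; (8,3)→{1,3,5}. Safe: 8. Place at column 8.
Columns [2, 5, 7, 4, 1, 8, 6, 3], r−c [-1, -3, -4, 0, 4, -2, 1, 5], r+c [3, 7, 10, 8, 6, 14, 13, 11] are all distinct, so no two queens attack.

(1,2) (2,5) (3,7) (4,4) (5,1) (6,8) (7,6) (8,3)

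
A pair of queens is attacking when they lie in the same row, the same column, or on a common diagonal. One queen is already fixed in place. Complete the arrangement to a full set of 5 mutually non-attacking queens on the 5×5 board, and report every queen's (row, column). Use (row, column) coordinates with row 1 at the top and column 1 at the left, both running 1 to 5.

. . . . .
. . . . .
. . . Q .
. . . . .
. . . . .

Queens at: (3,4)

Row 1: attacked by (3,4)→{2,4}. Safe: 1, 3, 5. Place at column 5.
Row 2: attacked by (1,5)→{4,5}; (3,4)→{3,4,5}. Safe: 1, 2. Place at column 2.
Row 4: attacked by (1,5)→{2,5}; (2,2)→{2,4}; (3,4)→{3,4,5}. Safe: 1. Place at column 1.
Row 5: attacked by (1,5)→{1,5}; (2,2)→{2,5}; (3,4)→{2,4}; (4,1)→{1,2}. Safe: 3. Place at column 3.
Columns [5, 2, 4, 1, 3], r−c [-4, 0, -1, 3, 2], r+c [6, 4, 7, 5, 8] are all distinct, so no two queens attack.

(1,5) (2,2) (3,4) (4,1) (5,3)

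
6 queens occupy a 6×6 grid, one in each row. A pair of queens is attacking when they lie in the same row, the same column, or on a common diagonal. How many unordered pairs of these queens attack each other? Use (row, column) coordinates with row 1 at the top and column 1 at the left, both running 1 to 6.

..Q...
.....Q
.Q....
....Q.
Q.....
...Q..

0

All columns are distinct and no two queens satisfy |Δrow| = |Δcol|, so no pair attacks.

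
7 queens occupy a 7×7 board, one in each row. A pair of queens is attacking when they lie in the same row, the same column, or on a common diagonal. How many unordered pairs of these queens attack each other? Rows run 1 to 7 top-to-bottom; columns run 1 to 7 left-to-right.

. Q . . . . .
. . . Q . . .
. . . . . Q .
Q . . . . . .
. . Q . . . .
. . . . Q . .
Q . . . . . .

Same column: (4,1)–(7,1) (column 1).
Same diagonal: (5,3)–(7,1) (|5−7| = |3−1| = 2).
Total attacking pairs: 2.

2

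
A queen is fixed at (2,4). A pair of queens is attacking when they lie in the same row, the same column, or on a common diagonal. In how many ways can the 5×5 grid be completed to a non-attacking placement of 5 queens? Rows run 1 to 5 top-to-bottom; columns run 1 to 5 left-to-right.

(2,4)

2

Branch on row 1: col 1 → 1; col 2 → 1.
Sum: 1 + 1 = 2.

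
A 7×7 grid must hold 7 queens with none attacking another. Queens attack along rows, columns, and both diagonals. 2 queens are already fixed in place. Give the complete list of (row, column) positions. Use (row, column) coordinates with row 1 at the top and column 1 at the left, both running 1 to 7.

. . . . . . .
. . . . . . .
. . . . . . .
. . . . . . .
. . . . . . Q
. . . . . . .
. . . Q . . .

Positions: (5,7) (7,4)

Row 1: attacked by (5,7)→{3,7}; (7,4)→{4}. Safe: 1, 2, 5, 6. Place at column 6.
Row 2: attacked by (1,6)→{5,6,7}; (5,7)→{4,7}; (7,4)→{4}. Safe: 1, 2, 3. Place at column 1.
Row 3: attacked by (1,6)→{4,6}; (2,1)→{1,2}; (5,7)→{5,7}; (7,4)→{4}. Safe: 3. Place at column 3.
Row 4: attacked by (1,6)→{3,6}; (2,1)→{1,3}; (3,3)→{2,3,4}; (5,7)→{6,7}; (7,4)→{1,4,7}. Safe: 5. Place at column 5.
Row 6: attacked by (1,6)→{1,6}; (2,1)→{1,5}; (3,3)→{3,6}; (4,5)→{3,5,7}; (5,7)→{6,7}; (7,4)→{3,4,5}. Safe: 2. Place at column 2.
Columns [6, 1, 3, 5, 7, 2, 4], r−c [-5, 1, 0, -1, -2, 4, 3], r+c [7, 3, 6, 9, 12, 8, 11] are all distinct, so no two queens attack.

(1,6) (2,1) (3,3) (4,5) (5,7) (6,2) (7,4)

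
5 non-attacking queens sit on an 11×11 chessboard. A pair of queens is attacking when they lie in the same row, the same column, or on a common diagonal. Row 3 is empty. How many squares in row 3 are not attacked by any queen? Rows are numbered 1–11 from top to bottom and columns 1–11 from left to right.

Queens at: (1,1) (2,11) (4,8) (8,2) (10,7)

(1,1) attacks row 3 at column 1 and diagonals 3.
(2,11) attacks row 3 at column 11 and diagonals 10.
(4,8) attacks row 3 at column 8 and diagonals 7, 9.
(8,2) attacks row 3 at column 2 and diagonals 7.
(10,7) attacks row 3 at column 7.
Attacked columns: {1, 2, 3, 7, 8, 9, 10, 11}. Safe: {4, 5, 6}.

3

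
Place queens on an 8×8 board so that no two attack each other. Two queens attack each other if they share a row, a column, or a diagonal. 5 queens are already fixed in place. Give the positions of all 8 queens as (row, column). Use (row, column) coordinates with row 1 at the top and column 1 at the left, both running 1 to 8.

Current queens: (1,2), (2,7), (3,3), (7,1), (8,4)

(1,2) (2,7) (3,3) (4,6) (5,8) (6,5) (7,1) (8,4)

Row 4: attacked by (1,2)→{2,5}; (2,7)→{5,7}; (3,3)→{2,3,4}; (7,1)→{1,4}; (8,4)→{4,8}. Safe: 6. Place at column 6.
Row 5: attacked by (1,2)→{2,6}; (2,7)→{4,7}; (3,3)→{1,3,5}; (4,6)→{5,6,7}; (7,1)→{1,3}; (8,4)→{1,4,7}. Safe: 8. Place at column 8.
Row 6: attacked by (1,2)→{2,7}; (2,7)→{3,7}; (3,3)→{3,6}; (4,6)→{4,6,8}; (5,8)→{7,8}; (7,1)→{1,2}; (8,4)→{2,4,6}. Safe: 5. Place at column 5.
Columns [2, 7, 3, 6, 8, 5, 1, 4], r−c [-1, -5, 0, -2, -3, 1, 6, 4], r+c [3, 9, 6, 10, 13, 11, 8, 12] are all distinct, so no two queens attack.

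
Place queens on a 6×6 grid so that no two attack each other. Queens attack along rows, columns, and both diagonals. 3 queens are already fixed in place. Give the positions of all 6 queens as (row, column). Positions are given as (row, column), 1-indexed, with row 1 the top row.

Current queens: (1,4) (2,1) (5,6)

(1,4) (2,1) (3,5) (4,2) (5,6) (6,3)

Row 3: attacked by (1,4)→{2,4,6}; (2,1)→{1,2}; (5,6)→{4,6}. Safe: 3, 5. Place at column 5.
Row 4: attacked by (1,4)→{1,4}; (2,1)→{1,3}; (3,5)→{4,5,6}; (5,6)→{5,6}. Safe: 2. Place at column 2.
Row 6: attacked by (1,4)→{4}; (2,1)→{1,5}; (3,5)→{2,5}; (4,2)→{2,4}; (5,6)→{5,6}. Safe: 3. Place at column 3.
Columns [4, 1, 5, 2, 6, 3], r−c [-3, 1, -2, 2, -1, 3], r+c [5, 3, 8, 6, 11, 9] are all distinct, so no two queens attack.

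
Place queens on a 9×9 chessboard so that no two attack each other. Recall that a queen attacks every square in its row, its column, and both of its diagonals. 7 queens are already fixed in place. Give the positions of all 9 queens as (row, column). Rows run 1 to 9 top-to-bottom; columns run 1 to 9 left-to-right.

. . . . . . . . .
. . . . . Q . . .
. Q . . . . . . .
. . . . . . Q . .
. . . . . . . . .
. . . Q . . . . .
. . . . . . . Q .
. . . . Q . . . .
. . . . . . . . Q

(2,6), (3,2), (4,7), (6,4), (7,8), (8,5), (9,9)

(1,3) (2,6) (3,2) (4,7) (5,1) (6,4) (7,8) (8,5) (9,9)

Row 1: attacked by (2,6)→{5,6,7}; (3,2)→{2,4}; (4,7)→{4,7}; (6,4)→{4,9}; (7,8)→{2,8}; (8,5)→{5}; (9,9)→{1,9}. Safe: 3. Place at column 3.
Row 5: attacked by (1,3)→{3,7}; (2,6)→{3,6,9}; (3,2)→{2,4}; (4,7)→{6,7,8}; (6,4)→{3,4,5}; (7,8)→{6,8}; (8,5)→{2,5,8}; (9,9)→{5,9}. Safe: 1. Place at column 1.
Columns [3, 6, 2, 7, 1, 4, 8, 5, 9], r−c [-2, -4, 1, -3, 4, 2, -1, 3, 0], r+c [4, 8, 5, 11, 6, 10, 15, 13, 18] are all distinct, so no two queens attack.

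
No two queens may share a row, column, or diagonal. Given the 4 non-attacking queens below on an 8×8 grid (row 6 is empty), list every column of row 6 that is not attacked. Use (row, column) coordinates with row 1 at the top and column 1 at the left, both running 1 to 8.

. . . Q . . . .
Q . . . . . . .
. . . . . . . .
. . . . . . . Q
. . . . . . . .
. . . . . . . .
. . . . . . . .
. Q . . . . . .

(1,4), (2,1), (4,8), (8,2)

columns 3, 7

(1,4) attacks row 6 at column 4.
(2,1) attacks row 6 at column 1 and diagonals 5.
(4,8) attacks row 6 at column 8 and diagonals 6.
(8,2) attacks row 6 at column 2 and diagonals 4.
Attacked columns: {1, 2, 4, 5, 6, 8}. Safe: {3, 7}.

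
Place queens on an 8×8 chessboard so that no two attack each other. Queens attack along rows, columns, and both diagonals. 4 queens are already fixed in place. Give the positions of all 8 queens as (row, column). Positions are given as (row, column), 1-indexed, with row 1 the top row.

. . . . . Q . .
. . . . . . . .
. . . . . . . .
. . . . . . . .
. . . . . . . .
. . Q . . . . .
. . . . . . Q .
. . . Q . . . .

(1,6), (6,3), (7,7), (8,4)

(1,6) (2,1) (3,5) (4,2) (5,8) (6,3) (7,7) (8,4)

Row 2: attacked by (1,6)→{5,6,7}; (6,3)→{3,7}; (7,7)→{2,7}; (8,4)→{4}. Safe: 1, 8. Place at column 1.
Row 3: attacked by (1,6)→{4,6,8}; (2,1)→{1,2}; (6,3)→{3,6}; (7,7)→{3,7}; (8,4)→{4}. Safe: 5. Place at column 5.
Row 4: attacked by (1,6)→{3,6}; (2,1)→{1,3}; (3,5)→{4,5,6}; (6,3)→{1,3,5}; (7,7)→{4,7}; (8,4)→{4,8}. Safe: 2. Place at column 2.
Row 5: attacked by (1,6)→{2,6}; (2,1)→{1,4}; (3,5)→{3,5,7}; (4,2)→{1,2,3}; (6,3)→{2,3,4}; (7,7)→{5,7}; (8,4)→{1,4,7}. Safe: 8. Place at column 8.
Columns [6, 1, 5, 2, 8, 3, 7, 4], r−c [-5, 1, -2, 2, -3, 3, 0, 4], r+c [7, 3, 8, 6, 13, 9, 14, 12] are all distinct, so no two queens attack.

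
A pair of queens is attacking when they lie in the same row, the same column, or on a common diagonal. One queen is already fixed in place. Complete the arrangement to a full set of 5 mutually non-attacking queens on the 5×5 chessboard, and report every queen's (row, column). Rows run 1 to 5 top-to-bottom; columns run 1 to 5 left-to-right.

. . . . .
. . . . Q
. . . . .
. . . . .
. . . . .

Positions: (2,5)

(1,3) (2,5) (3,2) (4,4) (5,1)

Row 1: attacked by (2,5)→{4,5}. Safe: 1, 2, 3. Place at column 3.
Row 3: attacked by (1,3)→{1,3,5}; (2,5)→{4,5}. Safe: 2. Place at column 2.
Row 4: attacked by (1,3)→{3}; (2,5)→{3,5}; (3,2)→{1,2,3}. Safe: 4. Place at column 4.
Row 5: attacked by (1,3)→{3}; (2,5)→{2,5}; (3,2)→{2,4}; (4,4)→{3,4,5}. Safe: 1. Place at column 1.
Columns [3, 5, 2, 4, 1], r−c [-2, -3, 1, 0, 4], r+c [4, 7, 5, 8, 6] are all distinct, so no two queens attack.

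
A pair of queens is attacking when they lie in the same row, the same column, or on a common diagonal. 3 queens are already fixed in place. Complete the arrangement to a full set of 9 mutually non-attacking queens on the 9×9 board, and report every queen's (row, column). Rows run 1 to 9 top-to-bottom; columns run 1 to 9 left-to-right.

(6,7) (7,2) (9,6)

(1,1) (2,8) (3,5) (4,3) (5,9) (6,7) (7,2) (8,4) (9,6)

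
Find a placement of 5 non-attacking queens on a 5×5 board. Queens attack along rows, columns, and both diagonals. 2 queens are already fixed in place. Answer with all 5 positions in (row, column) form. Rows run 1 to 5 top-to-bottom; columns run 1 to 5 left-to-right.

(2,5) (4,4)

(1,3) (2,5) (3,2) (4,4) (5,1)

Row 1: attacked by (2,5)→{4,5}; (4,4)→{1,4}. Safe: 2, 3. Place at column 3.
Row 3: attacked by (1,3)→{1,3,5}; (2,5)→{4,5}; (4,4)→{3,4,5}. Safe: 2. Place at column 2.
Row 5: attacked by (1,3)→{3}; (2,5)→{2,5}; (3,2)→{2,4}; (4,4)→{3,4,5}. Safe: 1. Place at column 1.
Columns [3, 5, 2, 4, 1], r−c [-2, -3, 1, 0, 4], r+c [4, 7, 5, 8, 6] are all distinct, so no two queens attack.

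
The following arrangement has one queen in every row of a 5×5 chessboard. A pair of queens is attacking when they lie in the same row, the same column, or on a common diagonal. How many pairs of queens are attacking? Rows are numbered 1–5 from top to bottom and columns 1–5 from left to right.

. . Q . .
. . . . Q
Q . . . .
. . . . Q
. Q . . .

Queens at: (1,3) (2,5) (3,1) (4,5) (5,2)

3

Same column: (2,5)–(4,5) (column 5).
Same diagonal: (1,3)–(3,1) (|1−3| = |3−1| = 2); (2,5)–(5,2) (|2−5| = |5−2| = 3).
Total attacking pairs: 3.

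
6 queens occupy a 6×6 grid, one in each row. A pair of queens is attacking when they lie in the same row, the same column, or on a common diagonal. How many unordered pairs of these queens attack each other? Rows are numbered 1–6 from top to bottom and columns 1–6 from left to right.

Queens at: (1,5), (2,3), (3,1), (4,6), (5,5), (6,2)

2

Same column: (1,5)–(5,5) (column 5).
Same diagonal: (4,6)–(5,5) (|4−5| = |6−5| = 1).
Total attacking pairs: 2.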